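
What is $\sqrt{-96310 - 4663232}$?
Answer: $3 i \sqrt{528838} \approx 2181.6 i$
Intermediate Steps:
$\sqrt{-96310 - 4663232} = \sqrt{-4759542} = 3 i \sqrt{528838}$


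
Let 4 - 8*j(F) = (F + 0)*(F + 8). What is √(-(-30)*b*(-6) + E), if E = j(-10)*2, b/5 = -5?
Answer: 4*√281 ≈ 67.052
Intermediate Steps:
b = -25 (b = 5*(-5) = -25)
j(F) = ½ - F*(8 + F)/8 (j(F) = ½ - (F + 0)*(F + 8)/8 = ½ - F*(8 + F)/8)
E = -4 (E = (½ - 1*(-10) - ⅛*(-10)²)*2 = (½ + 10 - ⅛*100)*2 = (½ + 10 - 25/2)*2 = -2*2 = -4)
√(-(-30)*b*(-6) + E) = √(-(-30)*(-25)*(-6) - 4) = √(-6*125*(-6) - 4) = √(-750*(-6) - 4) = √(4500 - 4) = √4496 = 4*√281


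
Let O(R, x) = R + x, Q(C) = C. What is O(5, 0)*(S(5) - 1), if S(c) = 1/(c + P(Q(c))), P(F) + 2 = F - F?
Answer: -10/3 ≈ -3.3333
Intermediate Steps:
P(F) = -2 (P(F) = -2 + (F - F) = -2 + 0 = -2)
S(c) = 1/(-2 + c) (S(c) = 1/(c - 2) = 1/(-2 + c))
O(5, 0)*(S(5) - 1) = (5 + 0)*(1/(-2 + 5) - 1) = 5*(1/3 - 1) = 5*(⅓ - 1) = 5*(-⅔) = -10/3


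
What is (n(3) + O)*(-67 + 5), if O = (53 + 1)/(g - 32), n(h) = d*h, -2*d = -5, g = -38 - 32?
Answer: -7347/17 ≈ -432.18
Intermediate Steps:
g = -70
d = 5/2 (d = -1/2*(-5) = 5/2 ≈ 2.5000)
n(h) = 5*h/2
O = -9/17 (O = (53 + 1)/(-70 - 32) = 54/(-102) = 54*(-1/102) = -9/17 ≈ -0.52941)
(n(3) + O)*(-67 + 5) = ((5/2)*3 - 9/17)*(-67 + 5) = (15/2 - 9/17)*(-62) = (237/34)*(-62) = -7347/17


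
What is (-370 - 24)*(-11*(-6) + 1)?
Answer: -26398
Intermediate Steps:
(-370 - 24)*(-11*(-6) + 1) = -394*(66 + 1) = -394*67 = -26398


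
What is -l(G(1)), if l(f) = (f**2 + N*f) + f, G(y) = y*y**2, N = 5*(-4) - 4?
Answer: 22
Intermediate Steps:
N = -24 (N = -20 - 4 = -24)
G(y) = y**3
l(f) = f**2 - 23*f (l(f) = (f**2 - 24*f) + f = f**2 - 23*f)
-l(G(1)) = -1**3*(-23 + 1**3) = -(-23 + 1) = -(-22) = -1*(-22) = 22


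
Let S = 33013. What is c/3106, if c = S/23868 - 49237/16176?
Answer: -53430869/99932642784 ≈ -0.00053467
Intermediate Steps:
c = -53430869/32174064 (c = 33013/23868 - 49237/16176 = -53430869/32174064 ≈ -1.6607)
c/3106 = -53430869/32174064/3106 = -53430869/32174064*1/3106 = -53430869/99932642784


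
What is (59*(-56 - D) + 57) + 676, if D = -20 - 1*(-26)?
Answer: -2925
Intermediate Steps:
D = 6 (D = -20 + 26 = 6)
(59*(-56 - D) + 57) + 676 = (59*(-56 - 1*6) + 57) + 676 = (59*(-56 - 6) + 57) + 676 = (59*(-62) + 57) + 676 = (-3658 + 57) + 676 = -3601 + 676 = -2925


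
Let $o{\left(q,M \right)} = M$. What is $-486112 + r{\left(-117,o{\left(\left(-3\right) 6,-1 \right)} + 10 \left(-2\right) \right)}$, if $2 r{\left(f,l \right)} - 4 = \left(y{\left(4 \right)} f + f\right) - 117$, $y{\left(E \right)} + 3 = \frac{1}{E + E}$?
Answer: $- \frac{7776941}{16} \approx -4.8606 \cdot 10^{5}$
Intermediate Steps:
$y{\left(E \right)} = -3 + \frac{1}{2 E}$ ($y{\left(E \right)} = -3 + \frac{1}{E + E} = -3 + \frac{1}{2 E}$)
$r{\left(f,l \right)} = - \frac{113}{2} - \frac{15 f}{16}$ ($r{\left(f,l \right)} = 2 + \frac{\left(\left(-3 + \frac{1}{2 \cdot 4}\right) f + f\right) - 117}{2} = 2 + \frac{\left(\left(-3 + \frac{1}{2} \cdot \frac{1}{4}\right) f + f\right) - 117}{2} = 2 + \frac{\left(\left(-3 + \frac{1}{8}\right) f + f\right) - 117}{2} = 2 + \frac{\left(- \frac{23 f}{8} + f\right) - 117}{2} = 2 + \frac{- \frac{15 f}{8} - 117}{2} = 2 + \frac{-117 - \frac{15 f}{8}}{2} = 2 - \left(\frac{117}{2} + \frac{15 f}{16}\right) = - \frac{113}{2} - \frac{15 f}{16}$)
$-486112 + r{\left(-117,o{\left(\left(-3\right) 6,-1 \right)} + 10 \left(-2\right) \right)} = -486112 - - \frac{851}{16} = -486112 + \left(- \frac{113}{2} + \frac{1755}{16}\right) = -486112 + \frac{851}{16} = - \frac{7776941}{16}$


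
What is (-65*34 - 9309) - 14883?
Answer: -26402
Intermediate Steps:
(-65*34 - 9309) - 14883 = (-2210 - 9309) - 14883 = -11519 - 14883 = -26402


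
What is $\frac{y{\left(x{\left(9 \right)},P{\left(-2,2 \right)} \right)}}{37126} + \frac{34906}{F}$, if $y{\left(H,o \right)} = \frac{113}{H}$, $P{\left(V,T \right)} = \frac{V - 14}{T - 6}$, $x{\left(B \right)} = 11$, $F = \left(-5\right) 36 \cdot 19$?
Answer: $- \frac{93781153}{9188685} \approx -10.206$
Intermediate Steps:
$F = -3420$ ($F = \left(-180\right) 19 = -3420$)
$P{\left(V,T \right)} = \frac{-14 + V}{-6 + T}$
$\frac{y{\left(x{\left(9 \right)},P{\left(-2,2 \right)} \right)}}{37126} + \frac{34906}{F} = \frac{113 \cdot \frac{1}{11}}{37126} + \frac{34906}{-3420} = 113 \cdot \frac{1}{11} \cdot \frac{1}{37126} + 34906 \left(- \frac{1}{3420}\right) = \frac{113}{11} \cdot \frac{1}{37126} - \frac{17453}{1710} = \frac{113}{408386} - \frac{17453}{1710} = - \frac{93781153}{9188685}$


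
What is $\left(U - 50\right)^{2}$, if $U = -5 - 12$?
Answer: $4489$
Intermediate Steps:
$U = -17$ ($U = -5 - 12 = -17$)
$\left(U - 50\right)^{2} = \left(-17 - 50\right)^{2} = \left(-67\right)^{2} = 4489$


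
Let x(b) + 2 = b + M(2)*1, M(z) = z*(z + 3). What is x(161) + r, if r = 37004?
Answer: 37173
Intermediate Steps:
M(z) = z*(3 + z)
x(b) = 8 + b (x(b) = -2 + (b + (2*(3 + 2))*1) = -2 + (b + (2*5)*1) = -2 + (b + 10*1) = -2 + (b + 10) = -2 + (10 + b) = 8 + b)
x(161) + r = (8 + 161) + 37004 = 169 + 37004 = 37173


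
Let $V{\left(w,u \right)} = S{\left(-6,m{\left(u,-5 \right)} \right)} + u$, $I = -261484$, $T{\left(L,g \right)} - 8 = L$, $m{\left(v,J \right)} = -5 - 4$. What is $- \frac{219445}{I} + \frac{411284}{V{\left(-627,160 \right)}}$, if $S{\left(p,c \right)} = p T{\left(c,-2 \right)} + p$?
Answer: $\frac{6723706041}{2614840} \approx 2571.4$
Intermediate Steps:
$m{\left(v,J \right)} = -9$ ($m{\left(v,J \right)} = -5 - 4 = -9$)
$T{\left(L,g \right)} = 8 + L$
$S{\left(p,c \right)} = p + p \left(8 + c\right)$ ($S{\left(p,c \right)} = p \left(8 + c\right) + p = p + p \left(8 + c\right)$)
$V{\left(w,u \right)} = u$ ($V{\left(w,u \right)} = - 6 \left(9 - 9\right) + u = \left(-6\right) 0 + u = 0 + u = u$)
$- \frac{219445}{I} + \frac{411284}{V{\left(-627,160 \right)}} = - \frac{219445}{-261484} + \frac{411284}{160} = \left(-219445\right) \left(- \frac{1}{261484}\right) + 411284 \cdot \frac{1}{160} = \frac{219445}{261484} + \frac{102821}{40} = \frac{6723706041}{2614840}$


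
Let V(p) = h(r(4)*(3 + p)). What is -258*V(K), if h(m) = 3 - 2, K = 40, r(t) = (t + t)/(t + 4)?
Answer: -258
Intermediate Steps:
r(t) = 2*t/(4 + t) (r(t) = (2*t)/(4 + t) = 2*t/(4 + t))
h(m) = 1
V(p) = 1
-258*V(K) = -258*1 = -258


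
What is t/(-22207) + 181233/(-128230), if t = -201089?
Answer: 21761001239/2847603610 ≈ 7.6419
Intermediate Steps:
t/(-22207) + 181233/(-128230) = -201089/(-22207) + 181233/(-128230) = -201089*(-1/22207) + 181233*(-1/128230) = 201089/22207 - 181233/128230 = 21761001239/2847603610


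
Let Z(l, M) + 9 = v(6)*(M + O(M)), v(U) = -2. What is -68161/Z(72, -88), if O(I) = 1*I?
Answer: -68161/343 ≈ -198.72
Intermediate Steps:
O(I) = I
Z(l, M) = -9 - 4*M (Z(l, M) = -9 - 2*(M + M) = -9 - 4*M)
-68161/Z(72, -88) = -68161/(-9 - 4*(-88)) = -68161/(-9 + 352) = -68161/343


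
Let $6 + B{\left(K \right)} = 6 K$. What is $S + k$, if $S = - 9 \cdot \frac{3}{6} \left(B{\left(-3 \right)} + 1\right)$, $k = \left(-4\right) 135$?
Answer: $- \frac{873}{2} \approx -436.5$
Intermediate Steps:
$B{\left(K \right)} = -6 + 6 K$
$k = -540$
$S = \frac{207}{2}$ ($S = - 9 \cdot \frac{3}{6} \left(\left(-6 + 6 \left(-3\right)\right) + 1\right) = - 9 \cdot 3 \cdot \frac{1}{6} \left(\left(-6 - 18\right) + 1\right) = - 9 \frac{-24 + 1}{2} = - 9 \cdot \frac{1}{2} \left(-23\right) = \left(-9\right) \left(- \frac{23}{2}\right) = \frac{207}{2} \approx 103.5$)
$S + k = \frac{207}{2} - 540 = - \frac{873}{2}$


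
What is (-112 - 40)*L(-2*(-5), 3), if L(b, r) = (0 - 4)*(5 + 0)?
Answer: 3040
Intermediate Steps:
L(b, r) = -20 (L(b, r) = -4*5 = -20)
(-112 - 40)*L(-2*(-5), 3) = (-112 - 40)*(-20) = -152*(-20) = 3040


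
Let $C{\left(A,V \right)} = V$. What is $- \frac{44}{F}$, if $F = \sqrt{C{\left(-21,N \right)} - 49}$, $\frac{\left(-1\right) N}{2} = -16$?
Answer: $\frac{44 i \sqrt{17}}{17} \approx 10.672 i$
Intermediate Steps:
$N = 32$ ($N = \left(-2\right) \left(-16\right) = 32$)
$F = i \sqrt{17}$ ($F = \sqrt{32 - 49} = \sqrt{-17} = i \sqrt{17} \approx 4.1231 i$)
$- \frac{44}{F} = - \frac{44}{i \sqrt{17}} = - 44 \left(- \frac{i \sqrt{17}}{17}\right) = \frac{44 i \sqrt{17}}{17}$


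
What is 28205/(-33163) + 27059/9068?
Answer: 641594677/300722084 ≈ 2.1335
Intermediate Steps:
28205/(-33163) + 27059/9068 = 28205*(-1/33163) + 27059*(1/9068) = -28205/33163 + 27059/9068 = 641594677/300722084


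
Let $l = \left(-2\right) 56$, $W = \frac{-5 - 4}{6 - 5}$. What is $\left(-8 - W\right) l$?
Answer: $-112$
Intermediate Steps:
$W = -9$ ($W = - \frac{9}{1} = \left(-9\right) 1 = -9$)
$l = -112$
$\left(-8 - W\right) l = \left(-8 - -9\right) \left(-112\right) = \left(-8 + 9\right) \left(-112\right) = 1 \left(-112\right) = -112$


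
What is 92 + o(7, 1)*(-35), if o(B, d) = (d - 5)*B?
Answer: 1072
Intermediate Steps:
o(B, d) = B*(-5 + d) (o(B, d) = (-5 + d)*B = B*(-5 + d))
92 + o(7, 1)*(-35) = 92 + (7*(-5 + 1))*(-35) = 92 + (7*(-4))*(-35) = 92 - 28*(-35) = 92 + 980 = 1072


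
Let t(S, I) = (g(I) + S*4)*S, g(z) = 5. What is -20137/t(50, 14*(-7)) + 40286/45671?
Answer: -506745427/468127750 ≈ -1.0825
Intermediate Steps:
t(S, I) = S*(5 + 4*S) (t(S, I) = (5 + S*4)*S = (5 + 4*S)*S = S*(5 + 4*S))
-20137/t(50, 14*(-7)) + 40286/45671 = -20137*1/(50*(5 + 4*50)) + 40286/45671 = -20137*1/(50*(5 + 200)) + 40286*(1/45671) = -20137/(50*205) + 40286/45671 = -20137/10250 + 40286/45671 = -506745427/468127750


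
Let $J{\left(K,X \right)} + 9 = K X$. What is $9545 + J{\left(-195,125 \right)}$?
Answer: $-14839$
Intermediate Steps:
$J{\left(K,X \right)} = -9 + K X$
$9545 + J{\left(-195,125 \right)} = 9545 - 24384 = -14839$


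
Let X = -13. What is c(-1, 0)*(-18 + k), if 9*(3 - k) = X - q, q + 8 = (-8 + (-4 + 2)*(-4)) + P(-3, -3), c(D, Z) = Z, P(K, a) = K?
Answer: 0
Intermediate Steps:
q = -11 (q = -8 + ((-8 + (-4 + 2)*(-4)) - 3) = -8 + ((-8 - 2*(-4)) - 3) = -8 + ((-8 + 8) - 3) = -8 + (0 - 3) = -8 - 3 = -11)
k = 29/9 (k = 3 - (-13 - 1*(-11))/9 = 3 - (-13 + 11)/9 = 3 - ⅑*(-2) = 3 + 2/9 = 29/9 ≈ 3.2222)
c(-1, 0)*(-18 + k) = 0*(-18 + 29/9) = 0*(-133/9) = 0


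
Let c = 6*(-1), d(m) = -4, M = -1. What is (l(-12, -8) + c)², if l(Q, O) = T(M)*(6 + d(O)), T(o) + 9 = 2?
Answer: 400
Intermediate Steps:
T(o) = -7 (T(o) = -9 + 2 = -7)
c = -6
l(Q, O) = -14 (l(Q, O) = -7*(6 - 4) = -7*2 = -14)
(l(-12, -8) + c)² = (-14 - 6)² = (-20)² = 400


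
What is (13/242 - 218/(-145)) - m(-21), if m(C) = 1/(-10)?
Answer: 5815/3509 ≈ 1.6572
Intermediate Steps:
m(C) = -⅒
(13/242 - 218/(-145)) - m(-21) = (13/242 - 218/(-145)) - 1*(-⅒) = (13*(1/242) - 218*(-1/145)) + ⅒ = (13/242 + 218/145) + ⅒ = 54641/35090 + ⅒ = 5815/3509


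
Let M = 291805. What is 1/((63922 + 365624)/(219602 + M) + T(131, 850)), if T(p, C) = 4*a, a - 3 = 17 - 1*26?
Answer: -13113/303698 ≈ -0.043178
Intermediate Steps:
a = -6 (a = 3 + (17 - 1*26) = 3 + (17 - 26) = 3 - 9 = -6)
T(p, C) = -24 (T(p, C) = 4*(-6) = -24)
1/((63922 + 365624)/(219602 + M) + T(131, 850)) = 1/((63922 + 365624)/(219602 + 291805) - 24) = 1/(429546/511407 - 24) = 1/(429546*(1/511407) - 24) = 1/(11014/13113 - 24) = 1/(-303698/13113) = -13113/303698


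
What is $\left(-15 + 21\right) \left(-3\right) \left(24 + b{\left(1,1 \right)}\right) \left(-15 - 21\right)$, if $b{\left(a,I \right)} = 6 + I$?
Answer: $20088$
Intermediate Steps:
$\left(-15 + 21\right) \left(-3\right) \left(24 + b{\left(1,1 \right)}\right) \left(-15 - 21\right) = \left(-15 + 21\right) \left(-3\right) \left(24 + \left(6 + 1\right)\right) \left(-15 - 21\right) = 6 \left(-3\right) \left(24 + 7\right) \left(-36\right) = - 18 \cdot 31 \left(-36\right) = \left(-18\right) \left(-1116\right) = 20088$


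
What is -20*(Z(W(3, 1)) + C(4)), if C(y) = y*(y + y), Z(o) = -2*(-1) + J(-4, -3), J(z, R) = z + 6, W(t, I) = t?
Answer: -720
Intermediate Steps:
J(z, R) = 6 + z
Z(o) = 4 (Z(o) = -2*(-1) + (6 - 4) = 2 + 2 = 4)
C(y) = 2*y² (C(y) = y*(2*y) = 2*y²)
-20*(Z(W(3, 1)) + C(4)) = -20*(4 + 2*4²) = -20*(4 + 2*16) = -20*(4 + 32) = -20*36 = -720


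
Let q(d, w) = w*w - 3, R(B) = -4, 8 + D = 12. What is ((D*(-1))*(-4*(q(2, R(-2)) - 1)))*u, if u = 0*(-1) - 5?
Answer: -960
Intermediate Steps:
D = 4 (D = -8 + 12 = 4)
u = -5 (u = 0 - 5 = -5)
q(d, w) = -3 + w² (q(d, w) = w² - 3 = -3 + w²)
((D*(-1))*(-4*(q(2, R(-2)) - 1)))*u = ((4*(-1))*(-4*((-3 + (-4)²) - 1)))*(-5) = -(-16)*((-3 + 16) - 1)*(-5) = -(-16)*(13 - 1)*(-5) = -(-16)*12*(-5) = -4*(-48)*(-5) = 192*(-5) = -960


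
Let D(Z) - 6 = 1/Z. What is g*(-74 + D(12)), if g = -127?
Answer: 103505/12 ≈ 8625.4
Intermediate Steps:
D(Z) = 6 + 1/Z
g*(-74 + D(12)) = -127*(-74 + (6 + 1/12)) = -127*(-74 + 73/12) = -127*(-815/12) = 103505/12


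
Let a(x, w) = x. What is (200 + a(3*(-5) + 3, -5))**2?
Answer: 35344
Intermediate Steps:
(200 + a(3*(-5) + 3, -5))**2 = (200 + (3*(-5) + 3))**2 = (200 + (-15 + 3))**2 = (200 - 12)**2 = 188**2 = 35344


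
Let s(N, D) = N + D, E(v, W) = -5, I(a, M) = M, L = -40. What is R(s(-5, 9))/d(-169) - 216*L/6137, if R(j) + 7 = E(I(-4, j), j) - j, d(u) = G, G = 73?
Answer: 532528/448001 ≈ 1.1887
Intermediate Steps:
s(N, D) = D + N
d(u) = 73
R(j) = -12 - j (R(j) = -7 + (-5 - j) = -12 - j)
R(s(-5, 9))/d(-169) - 216*L/6137 = (-12 - (9 - 5))/73 - 216*(-40)/6137 = (-12 - 1*4)*(1/73) + 8640*(1/6137) = (-12 - 4)*(1/73) + 8640/6137 = -16*1/73 + 8640/6137 = -16/73 + 8640/6137 = 532528/448001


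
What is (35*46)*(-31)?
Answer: -49910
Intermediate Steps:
(35*46)*(-31) = 1610*(-31) = -49910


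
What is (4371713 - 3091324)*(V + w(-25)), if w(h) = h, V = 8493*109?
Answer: 1185271461968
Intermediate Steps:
V = 925737
(4371713 - 3091324)*(V + w(-25)) = (4371713 - 3091324)*(925737 - 25) = 1280389*925712 = 1185271461968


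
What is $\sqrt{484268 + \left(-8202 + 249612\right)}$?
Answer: $\sqrt{725678} \approx 851.87$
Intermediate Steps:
$\sqrt{484268 + \left(-8202 + 249612\right)} = \sqrt{484268 + 241410} = \sqrt{725678}$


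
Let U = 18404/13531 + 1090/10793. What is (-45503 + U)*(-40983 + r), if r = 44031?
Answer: -20254107869413176/146040083 ≈ -1.3869e+8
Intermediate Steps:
U = 213383162/146040083 (U = 18404*(1/13531) + 1090*(1/10793) = 18404/13531 + 1090/10793 = 213383162/146040083 ≈ 1.4611)
(-45503 + U)*(-40983 + r) = (-45503 + 213383162/146040083)*(-40983 + 44031) = -6645048513587/146040083*3048 = -20254107869413176/146040083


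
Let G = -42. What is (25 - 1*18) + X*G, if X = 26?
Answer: -1085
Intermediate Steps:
(25 - 1*18) + X*G = (25 - 1*18) + 26*(-42) = (25 - 18) - 1092 = 7 - 1092 = -1085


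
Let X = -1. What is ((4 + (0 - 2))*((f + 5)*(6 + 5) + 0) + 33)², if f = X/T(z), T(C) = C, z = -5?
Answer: 543169/25 ≈ 21727.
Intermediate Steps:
f = ⅕ (f = -1/(-5) = -1*(-⅕) = ⅕ ≈ 0.20000)
((4 + (0 - 2))*((f + 5)*(6 + 5) + 0) + 33)² = ((4 + (0 - 2))*((⅕ + 5)*(6 + 5) + 0) + 33)² = ((4 - 2)*((26/5)*11 + 0) + 33)² = (2*(286/5 + 0) + 33)² = (2*(286/5) + 33)² = (572/5 + 33)² = (737/5)² = 543169/25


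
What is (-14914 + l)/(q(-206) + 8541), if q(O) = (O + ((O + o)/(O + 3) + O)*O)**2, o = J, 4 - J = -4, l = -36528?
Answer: -2119873378/72793703703673 ≈ -2.9122e-5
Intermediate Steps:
J = 8 (J = 4 - 1*(-4) = 4 + 4 = 8)
o = 8
q(O) = (O + O*(O + (8 + O)/(3 + O)))**2 (q(O) = (O + ((O + 8)/(O + 3) + O)*O)**2 = (O + ((8 + O)/(3 + O) + O)*O)**2 = (O + (O + (8 + O)/(3 + O))*O)**2 = (O + O*(O + (8 + O)/(3 + O)))**2)
(-14914 + l)/(q(-206) + 8541) = (-14914 - 36528)/((-206)**2*(11 + (-206)**2 + 5*(-206))**2/(3 - 206)**2 + 8541) = -51442/(42436*(11 + 42436 - 1030)**2/(-203)**2 + 8541) = -51442/(42436*(1/41209)*41417**2 + 8541) = -51442/(42436*(1/41209)*1715367889 + 8541) = -51442/(72793351737604/41209 + 8541) = -51442/72793703703673/41209 = -51442*41209/72793703703673 = -2119873378/72793703703673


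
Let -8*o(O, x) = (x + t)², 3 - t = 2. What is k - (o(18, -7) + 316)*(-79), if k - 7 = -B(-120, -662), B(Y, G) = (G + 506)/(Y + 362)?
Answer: 5957107/242 ≈ 24616.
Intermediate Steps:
t = 1 (t = 3 - 1*2 = 3 - 2 = 1)
B(Y, G) = (506 + G)/(362 + Y)
o(O, x) = -(1 + x)²/8 (o(O, x) = -(x + 1)²/8 = -(1 + x)²/8)
k = 925/121 (k = 7 - (506 - 662)/(362 - 120) = 7 - (-156)/242 = 7 - 1*(-78/121) = 7 + 78/121 = 925/121 ≈ 7.6446)
k - (o(18, -7) + 316)*(-79) = 925/121 - (-(1 - 7)²/8 + 316)*(-79) = 925/121 - (-⅛*(-6)² + 316)*(-79) = 925/121 - (-⅛*36 + 316)*(-79) = 925/121 - (-9/2 + 316)*(-79) = 925/121 - 623*(-79)/2 = 925/121 - 1*(-49217/2) = 925/121 + 49217/2 = 5957107/242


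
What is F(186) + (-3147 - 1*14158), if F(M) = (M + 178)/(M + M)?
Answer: -1609274/93 ≈ -17304.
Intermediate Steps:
F(M) = (178 + M)/(2*M) (F(M) = (178 + M)/((2*M)) = (178 + M)*(1/(2*M)) = (178 + M)/(2*M))
F(186) + (-3147 - 1*14158) = (½)*(178 + 186)/186 + (-3147 - 1*14158) = (½)*(1/186)*364 + (-3147 - 14158) = 91/93 - 17305 = -1609274/93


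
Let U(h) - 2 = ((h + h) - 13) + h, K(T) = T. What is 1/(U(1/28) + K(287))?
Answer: 28/7731 ≈ 0.0036218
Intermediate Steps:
U(h) = -11 + 3*h (U(h) = 2 + (((h + h) - 13) + h) = 2 + ((2*h - 13) + h) = 2 + ((-13 + 2*h) + h) = 2 + (-13 + 3*h) = -11 + 3*h)
1/(U(1/28) + K(287)) = 1/((-11 + 3/28) + 287) = 1/(-305/28 + 287) = 1/(7731/28) = 28/7731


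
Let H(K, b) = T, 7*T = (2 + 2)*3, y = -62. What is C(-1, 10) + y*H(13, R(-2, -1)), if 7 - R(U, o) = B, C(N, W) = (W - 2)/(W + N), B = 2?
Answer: -6640/63 ≈ -105.40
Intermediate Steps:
C(N, W) = (-2 + W)/(N + W)
R(U, o) = 5 (R(U, o) = 7 - 1*2 = 7 - 2 = 5)
T = 12/7 (T = ((2 + 2)*3)/7 = (4*3)/7 = (⅐)*12 = 12/7 ≈ 1.7143)
H(K, b) = 12/7
C(-1, 10) + y*H(13, R(-2, -1)) = (-2 + 10)/(-1 + 10) - 62*12/7 = 8/9 - 744/7 = -6640/63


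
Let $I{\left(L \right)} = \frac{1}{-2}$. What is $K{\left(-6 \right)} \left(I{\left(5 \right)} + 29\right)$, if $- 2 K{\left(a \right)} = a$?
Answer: $\frac{171}{2} \approx 85.5$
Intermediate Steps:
$K{\left(a \right)} = - \frac{a}{2}$
$I{\left(L \right)} = - \frac{1}{2}$
$K{\left(-6 \right)} \left(I{\left(5 \right)} + 29\right) = \left(- \frac{1}{2}\right) \left(-6\right) \left(- \frac{1}{2} + 29\right) = 3 \cdot \frac{57}{2} = \frac{171}{2}$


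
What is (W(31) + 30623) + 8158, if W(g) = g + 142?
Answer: 38954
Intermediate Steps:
W(g) = 142 + g
(W(31) + 30623) + 8158 = ((142 + 31) + 30623) + 8158 = (173 + 30623) + 8158 = 30796 + 8158 = 38954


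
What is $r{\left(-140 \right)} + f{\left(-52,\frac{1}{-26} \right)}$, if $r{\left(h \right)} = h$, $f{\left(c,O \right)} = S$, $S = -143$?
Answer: $-283$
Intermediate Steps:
$f{\left(c,O \right)} = -143$
$r{\left(-140 \right)} + f{\left(-52,\frac{1}{-26} \right)} = -140 - 143 = -283$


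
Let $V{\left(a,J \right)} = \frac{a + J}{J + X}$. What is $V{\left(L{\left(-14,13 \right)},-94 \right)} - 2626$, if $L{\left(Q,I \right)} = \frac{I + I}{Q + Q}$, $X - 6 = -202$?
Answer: $- \frac{10660231}{4060} \approx -2625.7$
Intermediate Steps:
$X = -196$ ($X = 6 - 202 = -196$)
$L{\left(Q,I \right)} = \frac{I}{Q}$ ($L{\left(Q,I \right)} = \frac{2 I}{2 Q} = 2 I \frac{1}{2 Q} = \frac{I}{Q}$)
$V{\left(a,J \right)} = \frac{J + a}{-196 + J}$ ($V{\left(a,J \right)} = \frac{a + J}{J - 196} = \frac{J + a}{-196 + J}$)
$V{\left(L{\left(-14,13 \right)},-94 \right)} - 2626 = \frac{-94 + \frac{13}{-14}}{-196 - 94} - 2626 = \frac{-94 + 13 \left(- \frac{1}{14}\right)}{-290} - 2626 = - \frac{-94 - \frac{13}{14}}{290} - 2626 = \left(- \frac{1}{290}\right) \left(- \frac{1329}{14}\right) - 2626 = \frac{1329}{4060} - 2626 = - \frac{10660231}{4060}$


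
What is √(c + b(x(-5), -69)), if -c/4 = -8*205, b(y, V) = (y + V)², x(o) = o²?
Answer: 12*√59 ≈ 92.174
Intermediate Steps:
b(y, V) = (V + y)²
c = 6560 (c = -(-32)*205 = -4*(-1640) = 6560)
√(c + b(x(-5), -69)) = √(6560 + (-69 + (-5)²)²) = √(6560 + (-69 + 25)²) = √(6560 + (-44)²) = √(6560 + 1936) = √8496 = 12*√59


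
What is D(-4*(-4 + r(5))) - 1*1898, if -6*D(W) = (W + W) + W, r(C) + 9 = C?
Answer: -1914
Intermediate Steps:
r(C) = -9 + C
D(W) = -W/2 (D(W) = -((W + W) + W)/6 = -(2*W + W)/6 = -W/2)
D(-4*(-4 + r(5))) - 1*1898 = -(-2)*(-4 + (-9 + 5)) - 1*1898 = -(-2)*(-4 - 4) - 1898 = -(-2)*(-8) - 1898 = -½*32 - 1898 = -16 - 1898 = -1914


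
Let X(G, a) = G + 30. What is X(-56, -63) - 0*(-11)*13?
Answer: -26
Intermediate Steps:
X(G, a) = 30 + G
X(-56, -63) - 0*(-11)*13 = (30 - 56) - 0*(-11)*13 = -26 - 0*13 = -26 - 1*0 = -26 + 0 = -26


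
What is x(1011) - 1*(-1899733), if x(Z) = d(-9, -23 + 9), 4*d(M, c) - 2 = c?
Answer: 1899730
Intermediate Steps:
d(M, c) = ½ + c/4
x(Z) = -3 (x(Z) = ½ + (-23 + 9)/4 = ½ + (¼)*(-14) = ½ - 7/2 = -3)
x(1011) - 1*(-1899733) = -3 - 1*(-1899733) = -3 + 1899733 = 1899730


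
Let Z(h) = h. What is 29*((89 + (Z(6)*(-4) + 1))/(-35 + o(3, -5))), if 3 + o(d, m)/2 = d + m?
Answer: -638/15 ≈ -42.533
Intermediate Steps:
o(d, m) = -6 + 2*d + 2*m (o(d, m) = -6 + 2*(d + m) = -6 + (2*d + 2*m) = -6 + 2*d + 2*m)
29*((89 + (Z(6)*(-4) + 1))/(-35 + o(3, -5))) = 29*((89 + (6*(-4) + 1))/(-35 + (-6 + 2*3 + 2*(-5)))) = 29*((89 + (-24 + 1))/(-35 + (-6 + 6 - 10))) = 29*((89 - 23)/(-35 - 10)) = 29*(66/(-45)) = 29*(66*(-1/45)) = 29*(-22/15) = -638/15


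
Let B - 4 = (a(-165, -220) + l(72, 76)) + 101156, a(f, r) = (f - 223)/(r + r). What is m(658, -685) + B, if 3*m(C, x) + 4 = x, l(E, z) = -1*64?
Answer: 33286181/330 ≈ 1.0087e+5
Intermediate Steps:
a(f, r) = (-223 + f)/(2*r) (a(f, r) = (-223 + f)/((2*r)) = (-223 + f)*(1/(2*r)) = (-223 + f)/(2*r))
l(E, z) = -64
m(C, x) = -4/3 + x/3
B = 11120657/110 (B = 4 + (((1/2)*(-223 - 165)/(-220) - 64) + 101156) = 4 + (((1/2)*(-1/220)*(-388) - 64) + 101156) = 4 + ((97/110 - 64) + 101156) = 4 + (-6943/110 + 101156) = 4 + 11120217/110 = 11120657/110 ≈ 1.0110e+5)
m(658, -685) + B = (-4/3 + (1/3)*(-685)) + 11120657/110 = (-4/3 - 685/3) + 11120657/110 = -689/3 + 11120657/110 = 33286181/330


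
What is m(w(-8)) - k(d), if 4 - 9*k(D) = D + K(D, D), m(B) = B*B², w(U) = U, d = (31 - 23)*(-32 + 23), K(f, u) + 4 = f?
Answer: -4760/9 ≈ -528.89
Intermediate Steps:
K(f, u) = -4 + f
d = -72 (d = 8*(-9) = -72)
m(B) = B³
k(D) = 8/9 - 2*D/9 (k(D) = 4/9 - (D + (-4 + D))/9 = 4/9 - (-4 + 2*D)/9 = 4/9 + (4/9 - 2*D/9) = 8/9 - 2*D/9)
m(w(-8)) - k(d) = (-8)³ - (8/9 - 2/9*(-72)) = -512 - (8/9 + 16) = -512 - 1*152/9 = -512 - 152/9 = -4760/9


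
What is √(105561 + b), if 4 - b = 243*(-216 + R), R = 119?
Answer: 4*√8071 ≈ 359.35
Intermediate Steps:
b = 23575 (b = 4 - 243*(-216 + 119) = 4 - 243*(-97) = 4 - 1*(-23571) = 4 + 23571 = 23575)
√(105561 + b) = √(105561 + 23575) = √129136 = 4*√8071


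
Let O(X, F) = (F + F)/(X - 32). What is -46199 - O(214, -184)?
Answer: -4203925/91 ≈ -46197.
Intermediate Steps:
O(X, F) = 2*F/(-32 + X) (O(X, F) = (2*F)/(-32 + X) = 2*F/(-32 + X))
-46199 - O(214, -184) = -46199 - 2*(-184)/(-32 + 214) = -46199 - 2*(-184)/182 = -46199 - 1*(-184/91) = -46199 + 184/91 = -4203925/91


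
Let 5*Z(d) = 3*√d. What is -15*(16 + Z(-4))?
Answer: -240 - 18*I ≈ -240.0 - 18.0*I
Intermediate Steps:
Z(d) = 3*√d/5 (Z(d) = (3*√d)/5 = 3*√d/5)
-15*(16 + Z(-4)) = -15*(16 + 3*√(-4)/5) = -15*(16 + 3*(2*I)/5) = -15*(16 + 6*I/5) = -240 - 18*I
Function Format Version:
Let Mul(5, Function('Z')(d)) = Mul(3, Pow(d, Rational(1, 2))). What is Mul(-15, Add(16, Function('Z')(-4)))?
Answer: Add(-240, Mul(-18, I)) ≈ Add(-240.00, Mul(-18.000, I))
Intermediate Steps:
Function('Z')(d) = Mul(Rational(3, 5), Pow(d, Rational(1, 2))) (Function('Z')(d) = Mul(Rational(1, 5), Mul(3, Pow(d, Rational(1, 2)))) = Mul(Rational(3, 5), Pow(d, Rational(1, 2))))
Mul(-15, Add(16, Function('Z')(-4))) = Mul(-15, Add(16, Mul(Rational(3, 5), Pow(-4, Rational(1, 2))))) = Mul(-15, Add(16, Mul(Rational(3, 5), Mul(2, I)))) = Mul(-15, Add(16, Mul(Rational(6, 5), I))) = Add(-240, Mul(-18, I))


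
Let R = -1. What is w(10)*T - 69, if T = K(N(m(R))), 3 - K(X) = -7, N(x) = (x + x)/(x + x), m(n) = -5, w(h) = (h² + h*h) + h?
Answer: 2031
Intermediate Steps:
w(h) = h + 2*h² (w(h) = (h² + h²) + h = 2*h² + h = h + 2*h²)
N(x) = 1 (N(x) = (2*x)/((2*x)) = (2*x)*(1/(2*x)) = 1)
K(X) = 10 (K(X) = 3 - 1*(-7) = 3 + 7 = 10)
T = 10
w(10)*T - 69 = (10*(1 + 2*10))*10 - 69 = (10*(1 + 20))*10 - 69 = (10*21)*10 - 69 = 210*10 - 69 = 2100 - 69 = 2031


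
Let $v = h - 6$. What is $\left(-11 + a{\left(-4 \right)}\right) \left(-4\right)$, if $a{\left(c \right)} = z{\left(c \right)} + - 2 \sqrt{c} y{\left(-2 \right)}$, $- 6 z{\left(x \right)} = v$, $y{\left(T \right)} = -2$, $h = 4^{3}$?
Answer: $\frac{248}{3} - 32 i \approx 82.667 - 32.0 i$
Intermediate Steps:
$h = 64$
$v = 58$ ($v = 64 - 6 = 58$)
$z{\left(x \right)} = - \frac{29}{3}$ ($z{\left(x \right)} = \left(- \frac{1}{6}\right) 58 = - \frac{29}{3}$)
$a{\left(c \right)} = - \frac{29}{3} + 4 \sqrt{c}$ ($a{\left(c \right)} = - \frac{29}{3} + - 2 \sqrt{c} \left(-2\right) = - \frac{29}{3} + 4 \sqrt{c}$)
$\left(-11 + a{\left(-4 \right)}\right) \left(-4\right) = \left(-11 - \left(\frac{29}{3} - 4 \sqrt{-4}\right)\right) \left(-4\right) = \left(-11 - \left(\frac{29}{3} - 4 \cdot 2 i\right)\right) \left(-4\right) = \left(-11 - \left(\frac{29}{3} - 8 i\right)\right) \left(-4\right) = \left(- \frac{62}{3} + 8 i\right) \left(-4\right) = \frac{248}{3} - 32 i$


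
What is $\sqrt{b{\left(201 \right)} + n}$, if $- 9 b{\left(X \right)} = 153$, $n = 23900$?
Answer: $\sqrt{23883} \approx 154.54$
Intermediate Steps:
$b{\left(X \right)} = -17$ ($b{\left(X \right)} = \left(- \frac{1}{9}\right) 153 = -17$)
$\sqrt{b{\left(201 \right)} + n} = \sqrt{-17 + 23900} = \sqrt{23883}$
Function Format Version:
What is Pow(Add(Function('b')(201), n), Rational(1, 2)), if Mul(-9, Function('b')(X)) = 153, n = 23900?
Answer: Pow(23883, Rational(1, 2)) ≈ 154.54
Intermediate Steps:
Function('b')(X) = -17 (Function('b')(X) = Mul(Rational(-1, 9), 153) = -17)
Pow(Add(Function('b')(201), n), Rational(1, 2)) = Pow(Add(-17, 23900), Rational(1, 2)) = Pow(23883, Rational(1, 2))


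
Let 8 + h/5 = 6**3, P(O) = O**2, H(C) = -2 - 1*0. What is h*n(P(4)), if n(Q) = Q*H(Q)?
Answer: -33280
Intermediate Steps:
H(C) = -2 (H(C) = -2 + 0 = -2)
h = 1040 (h = -40 + 5*6**3 = -40 + 5*216 = -40 + 1080 = 1040)
n(Q) = -2*Q (n(Q) = Q*(-2) = -2*Q)
h*n(P(4)) = 1040*(-2*4**2) = 1040*(-2*16) = 1040*(-32) = -33280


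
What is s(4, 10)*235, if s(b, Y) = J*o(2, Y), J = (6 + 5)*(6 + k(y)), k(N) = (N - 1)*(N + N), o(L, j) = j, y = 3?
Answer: 465300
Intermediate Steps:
k(N) = 2*N*(-1 + N) (k(N) = (-1 + N)*(2*N) = 2*N*(-1 + N))
J = 198 (J = (6 + 5)*(6 + 2*3*(-1 + 3)) = 11*(6 + 2*3*2) = 11*(6 + 12) = 11*18 = 198)
s(b, Y) = 198*Y
s(4, 10)*235 = (198*10)*235 = 1980*235 = 465300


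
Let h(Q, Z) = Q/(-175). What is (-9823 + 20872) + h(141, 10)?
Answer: 1933434/175 ≈ 11048.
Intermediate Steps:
h(Q, Z) = -Q/175 (h(Q, Z) = Q*(-1/175) = -Q/175)
(-9823 + 20872) + h(141, 10) = (-9823 + 20872) - 1/175*141 = 11049 - 141/175 = 1933434/175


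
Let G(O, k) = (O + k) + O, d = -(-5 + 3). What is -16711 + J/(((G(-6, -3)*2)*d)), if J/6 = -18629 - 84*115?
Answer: -138821/10 ≈ -13882.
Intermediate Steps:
d = 2 (d = -1*(-2) = 2)
G(O, k) = k + 2*O
J = -169734 (J = 6*(-18629 - 84*115) = 6*(-18629 - 1*9660) = 6*(-18629 - 9660) = 6*(-28289) = -169734)
-16711 + J/(((G(-6, -3)*2)*d)) = -16711 - 169734*1/(4*(-3 + 2*(-6))) = -16711 - 169734*1/(4*(-3 - 12)) = -16711 - 169734/(-15*2*2) = -16711 - 169734/((-30*2)) = -16711 - 169734/(-60) = -16711 - 169734*(-1/60) = -16711 + 28289/10 = -138821/10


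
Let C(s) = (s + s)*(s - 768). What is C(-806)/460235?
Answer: 2537288/460235 ≈ 5.5130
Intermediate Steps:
C(s) = 2*s*(-768 + s) (C(s) = (2*s)*(-768 + s) = 2*s*(-768 + s))
C(-806)/460235 = (2*(-806)*(-768 - 806))/460235 = (2*(-806)*(-1574))*(1/460235) = 2537288*(1/460235) = 2537288/460235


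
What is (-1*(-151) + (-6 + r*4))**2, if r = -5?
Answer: 15625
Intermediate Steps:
(-1*(-151) + (-6 + r*4))**2 = (-1*(-151) + (-6 - 5*4))**2 = (151 + (-6 - 20))**2 = (151 - 26)**2 = 125**2 = 15625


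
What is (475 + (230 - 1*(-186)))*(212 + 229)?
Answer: 392931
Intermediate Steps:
(475 + (230 - 1*(-186)))*(212 + 229) = (475 + (230 + 186))*441 = (475 + 416)*441 = 891*441 = 392931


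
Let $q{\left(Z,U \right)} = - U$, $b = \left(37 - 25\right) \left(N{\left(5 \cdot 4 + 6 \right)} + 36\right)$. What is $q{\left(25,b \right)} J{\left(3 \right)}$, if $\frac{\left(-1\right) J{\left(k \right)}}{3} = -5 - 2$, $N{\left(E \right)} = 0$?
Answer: $-9072$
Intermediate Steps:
$J{\left(k \right)} = 21$ ($J{\left(k \right)} = - 3 \left(-5 - 2\right) = \left(-3\right) \left(-7\right) = 21$)
$b = 432$ ($b = \left(37 - 25\right) \left(0 + 36\right) = 12 \cdot 36 = 432$)
$q{\left(25,b \right)} J{\left(3 \right)} = \left(-1\right) 432 \cdot 21 = \left(-432\right) 21 = -9072$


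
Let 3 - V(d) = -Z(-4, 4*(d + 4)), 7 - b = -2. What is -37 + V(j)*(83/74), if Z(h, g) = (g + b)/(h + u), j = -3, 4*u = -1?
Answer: -46629/1258 ≈ -37.066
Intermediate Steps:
u = -1/4 (u = (1/4)*(-1) = -1/4 ≈ -0.25000)
b = 9 (b = 7 - 1*(-2) = 7 + 2 = 9)
Z(h, g) = (9 + g)/(-1/4 + h) (Z(h, g) = (g + 9)/(h - 1/4) = (9 + g)/(-1/4 + h))
V(d) = -49/17 - 16*d/17 (V(d) = 3 - (-1)*4*(9 + 4*(d + 4))/(-1 + 4*(-4)) = 3 - (-1)*4*(9 + 4*(4 + d))/(-1 - 16) = 3 - (-1)*4*(9 + (16 + 4*d))/(-17) = 3 - (-1)*4*(-1/17)*(25 + 4*d) = 3 - (-1)*(-100/17 - 16*d/17) = 3 - (100/17 + 16*d/17) = 3 + (-100/17 - 16*d/17) = -49/17 - 16*d/17)
-37 + V(j)*(83/74) = -37 + (-49/17 - 16/17*(-3))*(83/74) = -37 + (-49/17 + 48/17)*(83*(1/74)) = -37 - 1/17*83/74 = -37 - 83/1258 = -46629/1258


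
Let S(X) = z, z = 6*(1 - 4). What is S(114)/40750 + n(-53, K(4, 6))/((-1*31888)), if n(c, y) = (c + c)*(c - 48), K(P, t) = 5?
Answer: -109210871/324859000 ≈ -0.33618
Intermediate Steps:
z = -18 (z = 6*(-3) = -18)
n(c, y) = 2*c*(-48 + c) (n(c, y) = (2*c)*(-48 + c) = 2*c*(-48 + c))
S(X) = -18
S(114)/40750 + n(-53, K(4, 6))/((-1*31888)) = -18/40750 + (2*(-53)*(-48 - 53))/((-1*31888)) = -18*1/40750 + (2*(-53)*(-101))/(-31888) = -9/20375 + 10706*(-1/31888) = -9/20375 - 5353/15944 = -109210871/324859000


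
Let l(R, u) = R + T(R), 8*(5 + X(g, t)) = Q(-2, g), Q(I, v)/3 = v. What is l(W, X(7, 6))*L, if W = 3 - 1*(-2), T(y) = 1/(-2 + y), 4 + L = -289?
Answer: -4688/3 ≈ -1562.7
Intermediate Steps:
Q(I, v) = 3*v
L = -293 (L = -4 - 289 = -293)
X(g, t) = -5 + 3*g/8 (X(g, t) = -5 + (3*g)/8 = -5 + 3*g/8)
W = 5 (W = 3 + 2 = 5)
l(R, u) = R + 1/(-2 + R)
l(W, X(7, 6))*L = ((1 + 5*(-2 + 5))/(-2 + 5))*(-293) = ((1 + 5*3)/3)*(-293) = ((1 + 15)/3)*(-293) = ((⅓)*16)*(-293) = (16/3)*(-293) = -4688/3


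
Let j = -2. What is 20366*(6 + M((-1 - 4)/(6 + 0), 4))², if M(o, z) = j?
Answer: 325856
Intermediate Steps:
M(o, z) = -2
20366*(6 + M((-1 - 4)/(6 + 0), 4))² = 20366*(6 - 2)² = 20366*4² = 20366*16 = 325856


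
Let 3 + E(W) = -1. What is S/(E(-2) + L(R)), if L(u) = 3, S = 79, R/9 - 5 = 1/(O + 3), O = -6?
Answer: -79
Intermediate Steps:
E(W) = -4 (E(W) = -3 - 1 = -4)
R = 42 (R = 45 + 9/(-6 + 3) = 45 + 9/(-3) = 45 + 9*(-⅓) = 45 - 3 = 42)
S/(E(-2) + L(R)) = 79/(-4 + 3) = 79/(-1) = 79*(-1) = -79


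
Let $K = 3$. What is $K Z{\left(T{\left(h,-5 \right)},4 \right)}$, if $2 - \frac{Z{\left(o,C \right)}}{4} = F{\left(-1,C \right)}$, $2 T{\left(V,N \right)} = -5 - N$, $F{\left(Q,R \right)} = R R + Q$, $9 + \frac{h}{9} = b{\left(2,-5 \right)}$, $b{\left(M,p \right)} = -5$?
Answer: $-156$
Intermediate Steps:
$h = -126$ ($h = -81 + 9 \left(-5\right) = -81 - 45 = -126$)
$F{\left(Q,R \right)} = Q + R^{2}$ ($F{\left(Q,R \right)} = R^{2} + Q = Q + R^{2}$)
$T{\left(V,N \right)} = - \frac{5}{2} - \frac{N}{2}$ ($T{\left(V,N \right)} = \frac{-5 - N}{2} = - \frac{5}{2} - \frac{N}{2}$)
$Z{\left(o,C \right)} = 12 - 4 C^{2}$ ($Z{\left(o,C \right)} = 8 - 4 \left(-1 + C^{2}\right) = 8 - \left(-4 + 4 C^{2}\right) = 12 - 4 C^{2}$)
$K Z{\left(T{\left(h,-5 \right)},4 \right)} = 3 \left(12 - 4 \cdot 4^{2}\right) = 3 \left(12 - 64\right) = 3 \left(-52\right) = -156$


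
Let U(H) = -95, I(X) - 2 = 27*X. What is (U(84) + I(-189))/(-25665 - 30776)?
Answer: 5196/56441 ≈ 0.092061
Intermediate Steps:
I(X) = 2 + 27*X
(U(84) + I(-189))/(-25665 - 30776) = (-95 + (2 + 27*(-189)))/(-25665 - 30776) = (-95 + (2 - 5103))/(-56441) = (-95 - 5101)*(-1/56441) = -5196*(-1/56441) = 5196/56441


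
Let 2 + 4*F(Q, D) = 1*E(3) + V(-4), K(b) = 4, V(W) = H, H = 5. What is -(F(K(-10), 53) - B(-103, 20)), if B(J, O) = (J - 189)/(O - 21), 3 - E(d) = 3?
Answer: 1165/4 ≈ 291.25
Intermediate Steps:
E(d) = 0 (E(d) = 3 - 1*3 = 3 - 3 = 0)
V(W) = 5
F(Q, D) = ¾ (F(Q, D) = -½ + (1*0 + 5)/4 = -½ + (0 + 5)/4 = -½ + (¼)*5 = -½ + 5/4 = ¾)
B(J, O) = (-189 + J)/(-21 + O)
-(F(K(-10), 53) - B(-103, 20)) = -(¾ - (-189 - 103)/(-21 + 20)) = -(¾ - (-292)/(-1)) = -(¾ - (-1)*(-292)) = -(¾ - 1*292) = -(¾ - 292) = -1*(-1165/4) = 1165/4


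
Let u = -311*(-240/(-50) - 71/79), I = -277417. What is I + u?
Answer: -110058966/395 ≈ -2.7863e+5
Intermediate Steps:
u = -479251/395 (u = -311*(-240*(-1/50) - 71*1/79) = -311*(24/5 - 71/79) = -311*1541/395 = -479251/395 ≈ -1213.3)
I + u = -277417 - 479251/395 = -110058966/395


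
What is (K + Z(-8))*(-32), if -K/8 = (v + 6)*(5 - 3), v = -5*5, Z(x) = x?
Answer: -9472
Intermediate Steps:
v = -25
K = 304 (K = -8*(-25 + 6)*(5 - 3) = -(-152)*2 = -8*(-38) = 304)
(K + Z(-8))*(-32) = (304 - 8)*(-32) = 296*(-32) = -9472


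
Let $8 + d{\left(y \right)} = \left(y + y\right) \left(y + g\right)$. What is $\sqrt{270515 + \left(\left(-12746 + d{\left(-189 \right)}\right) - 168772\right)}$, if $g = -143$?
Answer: $\sqrt{214485} \approx 463.13$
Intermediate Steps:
$d{\left(y \right)} = -8 + 2 y \left(-143 + y\right)$ ($d{\left(y \right)} = -8 + \left(y + y\right) \left(y - 143\right) = -8 + 2 y \left(-143 + y\right)$)
$\sqrt{270515 + \left(\left(-12746 + d{\left(-189 \right)}\right) - 168772\right)} = \sqrt{270515 - 56030} = \sqrt{214485}$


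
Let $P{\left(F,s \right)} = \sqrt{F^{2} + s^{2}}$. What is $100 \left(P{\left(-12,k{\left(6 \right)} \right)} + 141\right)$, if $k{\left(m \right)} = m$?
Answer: $14100 + 600 \sqrt{5} \approx 15442.0$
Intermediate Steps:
$100 \left(P{\left(-12,k{\left(6 \right)} \right)} + 141\right) = 100 \left(\sqrt{\left(-12\right)^{2} + 6^{2}} + 141\right) = 100 \left(\sqrt{144 + 36} + 141\right) = 100 \left(\sqrt{180} + 141\right) = 100 \left(6 \sqrt{5} + 141\right) = 100 \left(141 + 6 \sqrt{5}\right) = 14100 + 600 \sqrt{5}$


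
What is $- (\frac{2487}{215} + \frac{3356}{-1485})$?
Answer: $- \frac{594331}{63855} \approx -9.3075$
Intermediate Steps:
$- (\frac{2487}{215} + \frac{3356}{-1485}) = - (2487 \cdot \frac{1}{215} + 3356 \left(- \frac{1}{1485}\right)) = - (\frac{2487}{215} - \frac{3356}{1485}) = \left(-1\right) \frac{594331}{63855} = - \frac{594331}{63855}$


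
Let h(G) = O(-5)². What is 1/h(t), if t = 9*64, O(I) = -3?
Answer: ⅑ ≈ 0.11111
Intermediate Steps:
t = 576
h(G) = 9 (h(G) = (-3)² = 9)
1/h(t) = 1/9 = ⅑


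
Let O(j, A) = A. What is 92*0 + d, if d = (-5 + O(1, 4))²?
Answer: 1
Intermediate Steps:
d = 1 (d = (-5 + 4)² = (-1)² = 1)
92*0 + d = 92*0 + 1 = 0 + 1 = 1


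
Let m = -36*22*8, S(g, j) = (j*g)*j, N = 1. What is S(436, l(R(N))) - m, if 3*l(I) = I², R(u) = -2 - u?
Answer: 10260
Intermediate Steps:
l(I) = I²/3
S(g, j) = g*j² (S(g, j) = (g*j)*j = g*j²)
m = -6336 (m = -792*8 = -6336)
S(436, l(R(N))) - m = 436*((-2 - 1*1)²/3)² - 1*(-6336) = 436*((-2 - 1)²/3)² + 6336 = 436*((⅓)*(-3)²)² + 6336 = 436*((⅓)*9)² + 6336 = 436*3² + 6336 = 436*9 + 6336 = 3924 + 6336 = 10260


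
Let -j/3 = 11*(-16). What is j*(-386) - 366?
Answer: -204174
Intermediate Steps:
j = 528 (j = -33*(-16) = -3*(-176) = 528)
j*(-386) - 366 = 528*(-386) - 366 = -203808 - 366 = -204174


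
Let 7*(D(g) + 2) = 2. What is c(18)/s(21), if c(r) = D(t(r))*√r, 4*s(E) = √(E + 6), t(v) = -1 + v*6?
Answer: -16*√6/7 ≈ -5.5988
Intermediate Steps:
t(v) = -1 + 6*v
s(E) = √(6 + E)/4 (s(E) = √(E + 6)/4 = √(6 + E)/4)
D(g) = -12/7 (D(g) = -2 + (⅐)*2 = -2 + 2/7 = -12/7)
c(r) = -12*√r/7
c(18)/s(21) = (-36*√2/7)/((√(6 + 21)/4)) = (-36*√2/7)/((√27/4)) = (-36*√2/7)/(((3*√3)/4)) = (-36*√2/7)/((3*√3/4)) = (-36*√2/7)*(4*√3/9) = -16*√6/7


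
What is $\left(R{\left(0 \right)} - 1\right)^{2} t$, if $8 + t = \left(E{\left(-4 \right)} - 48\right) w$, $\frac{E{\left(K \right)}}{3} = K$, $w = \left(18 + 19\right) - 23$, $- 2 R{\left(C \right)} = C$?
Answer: $-848$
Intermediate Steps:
$R{\left(C \right)} = - \frac{C}{2}$
$w = 14$ ($w = 37 - 23 = 14$)
$E{\left(K \right)} = 3 K$
$t = -848$ ($t = -8 + \left(3 \left(-4\right) - 48\right) 14 = -8 + \left(-12 - 48\right) 14 = -8 - 840 = -848$)
$\left(R{\left(0 \right)} - 1\right)^{2} t = \left(\left(- \frac{1}{2}\right) 0 - 1\right)^{2} \left(-848\right) = \left(0 - 1\right)^{2} \left(-848\right) = \left(-1\right)^{2} \left(-848\right) = 1 \left(-848\right) = -848$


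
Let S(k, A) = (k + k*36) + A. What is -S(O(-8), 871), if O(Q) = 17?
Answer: -1500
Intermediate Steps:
S(k, A) = A + 37*k (S(k, A) = (k + 36*k) + A = 37*k + A = A + 37*k)
-S(O(-8), 871) = -(871 + 37*17) = -(871 + 629) = -1*1500 = -1500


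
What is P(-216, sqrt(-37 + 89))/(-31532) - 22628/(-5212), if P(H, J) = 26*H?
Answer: 46423543/10271549 ≈ 4.5196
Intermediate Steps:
P(-216, sqrt(-37 + 89))/(-31532) - 22628/(-5212) = (26*(-216))/(-31532) - 22628/(-5212) = -5616*(-1/31532) - 22628*(-1/5212) = 1404/7883 + 5657/1303 = 46423543/10271549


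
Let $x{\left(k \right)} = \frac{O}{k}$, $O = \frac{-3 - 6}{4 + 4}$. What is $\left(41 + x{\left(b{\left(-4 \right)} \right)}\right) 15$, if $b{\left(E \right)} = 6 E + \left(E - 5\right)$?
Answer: $\frac{54165}{88} \approx 615.51$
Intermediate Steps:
$O = - \frac{9}{8} \approx -1.125$
$b{\left(E \right)} = -5 + 7 E$ ($b{\left(E \right)} = 6 E + \left(-5 + E\right) = -5 + 7 E$)
$x{\left(k \right)} = - \frac{9}{8 k}$
$\left(41 + x{\left(b{\left(-4 \right)} \right)}\right) 15 = \left(41 - \frac{9}{8 \left(-5 + 7 \left(-4\right)\right)}\right) 15 = \left(41 - \frac{9}{8 \left(-5 - 28\right)}\right) 15 = \left(41 - \frac{9}{8 \left(-33\right)}\right) 15 = \left(41 - - \frac{3}{88}\right) 15 = \left(41 + \frac{3}{88}\right) 15 = \frac{3611}{88} \cdot 15 = \frac{54165}{88}$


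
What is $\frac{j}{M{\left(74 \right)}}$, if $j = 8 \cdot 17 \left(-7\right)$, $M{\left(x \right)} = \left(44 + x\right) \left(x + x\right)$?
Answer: $- \frac{119}{2183} \approx -0.054512$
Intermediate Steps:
$M{\left(x \right)} = 2 x \left(44 + x\right)$ ($M{\left(x \right)} = \left(44 + x\right) 2 x = 2 x \left(44 + x\right)$)
$j = -952$ ($j = 136 \left(-7\right) = -952$)
$\frac{j}{M{\left(74 \right)}} = - \frac{952}{2 \cdot 74 \left(44 + 74\right)} = - \frac{952}{2 \cdot 74 \cdot 118} = - \frac{952}{17464} = \left(-952\right) \frac{1}{17464} = - \frac{119}{2183}$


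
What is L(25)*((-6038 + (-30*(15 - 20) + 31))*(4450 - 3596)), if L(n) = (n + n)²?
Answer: -12504695000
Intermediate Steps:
L(n) = 4*n² (L(n) = (2*n)² = 4*n²)
L(25)*((-6038 + (-30*(15 - 20) + 31))*(4450 - 3596)) = (4*25²)*((-6038 + (-30*(15 - 20) + 31))*(4450 - 3596)) = (4*625)*((-6038 + (-30*(-5) + 31))*854) = 2500*((-6038 + (150 + 31))*854) = 2500*((-6038 + 181)*854) = 2500*(-5857*854) = 2500*(-5001878) = -12504695000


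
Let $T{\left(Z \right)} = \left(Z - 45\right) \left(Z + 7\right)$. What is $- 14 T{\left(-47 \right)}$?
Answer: $-51520$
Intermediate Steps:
$T{\left(Z \right)} = \left(-45 + Z\right) \left(7 + Z\right)$
$- 14 T{\left(-47 \right)} = - 14 \left(-315 + \left(-47\right)^{2} - -1786\right) = - 14 \left(-315 + 2209 + 1786\right) = \left(-14\right) 3680 = -51520$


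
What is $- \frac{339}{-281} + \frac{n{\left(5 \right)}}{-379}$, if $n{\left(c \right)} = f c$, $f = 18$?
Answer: $\frac{103191}{106499} \approx 0.96894$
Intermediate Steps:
$n{\left(c \right)} = 18 c$
$- \frac{339}{-281} + \frac{n{\left(5 \right)}}{-379} = - \frac{339}{-281} + \frac{18 \cdot 5}{-379} = \left(-339\right) \left(- \frac{1}{281}\right) + 90 \left(- \frac{1}{379}\right) = \frac{339}{281} - \frac{90}{379} = \frac{103191}{106499}$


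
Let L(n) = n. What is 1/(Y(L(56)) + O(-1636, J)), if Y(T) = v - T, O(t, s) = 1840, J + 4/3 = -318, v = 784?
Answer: 1/2568 ≈ 0.00038941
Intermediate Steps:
J = -958/3 (J = -4/3 - 318 = -958/3 ≈ -319.33)
Y(T) = 784 - T
1/(Y(L(56)) + O(-1636, J)) = 1/((784 - 1*56) + 1840) = 1/((784 - 56) + 1840) = 1/(728 + 1840) = 1/2568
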